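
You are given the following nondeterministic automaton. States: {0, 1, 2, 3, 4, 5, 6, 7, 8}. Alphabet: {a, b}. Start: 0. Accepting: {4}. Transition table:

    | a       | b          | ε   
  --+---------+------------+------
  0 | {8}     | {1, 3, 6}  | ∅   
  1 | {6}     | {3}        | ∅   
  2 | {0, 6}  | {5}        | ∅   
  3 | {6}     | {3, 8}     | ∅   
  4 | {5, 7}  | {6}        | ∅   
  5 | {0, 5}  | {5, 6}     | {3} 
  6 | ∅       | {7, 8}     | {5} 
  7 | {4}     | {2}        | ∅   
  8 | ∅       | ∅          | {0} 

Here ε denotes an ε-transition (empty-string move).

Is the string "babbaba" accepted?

Yes

Start in {0}.
Read 'b': 0→{1, 3, 6}; union {1, 3, 6}; ε-closure = {1, 3, 5, 6}.
Read 'a': 1→{6}, 3→{6}, 5→{0, 5}, 6→∅; union {0, 5, 6}; ε-closure = {0, 3, 5, 6}.
Read 'b': 0→{1, 3, 6}, 3→{3, 8}, 5→{5, 6}, 6→{7, 8}; union {1, 3, 5, 6, 7, 8}; ε-closure = {0, 1, 3, 5, 6, 7, 8}.
Read 'b': 0→{1, 3, 6}, 1→{3}, 3→{3, 8}, 5→{5, 6}, 6→{7, 8}, 7→{2}, 8→∅; union {1, 2, 3, 5, 6, 7, 8}; ε-closure = {0, 1, 2, 3, 5, 6, 7, 8}.
Read 'a': 0→{8}, 1→{6}, 2→{0, 6}, 3→{6}, 5→{0, 5}, 6→∅, 7→{4}, 8→∅; union {0, 4, 5, 6, 8}; ε-closure = {0, 3, 4, 5, 6, 8}.
Read 'b': 0→{1, 3, 6}, 3→{3, 8}, 4→{6}, 5→{5, 6}, 6→{7, 8}, 8→∅; union {1, 3, 5, 6, 7, 8}; ε-closure = {0, 1, 3, 5, 6, 7, 8}.
Read 'a': 0→{8}, 1→{6}, 3→{6}, 5→{0, 5}, 6→∅, 7→{4}, 8→∅; union {0, 4, 5, 6, 8}; ε-closure = {0, 3, 4, 5, 6, 8}.
The final set {0, 3, 4, 5, 6, 8} contains the accepting state 4.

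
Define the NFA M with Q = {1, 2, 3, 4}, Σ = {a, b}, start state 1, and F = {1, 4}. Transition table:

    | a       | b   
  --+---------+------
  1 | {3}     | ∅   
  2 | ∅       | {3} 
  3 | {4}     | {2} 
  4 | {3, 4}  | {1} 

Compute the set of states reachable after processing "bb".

∅

Start in {1}.
Read 'b': 1→∅; now ∅.
The set is empty and remains empty for the remaining 1 symbol.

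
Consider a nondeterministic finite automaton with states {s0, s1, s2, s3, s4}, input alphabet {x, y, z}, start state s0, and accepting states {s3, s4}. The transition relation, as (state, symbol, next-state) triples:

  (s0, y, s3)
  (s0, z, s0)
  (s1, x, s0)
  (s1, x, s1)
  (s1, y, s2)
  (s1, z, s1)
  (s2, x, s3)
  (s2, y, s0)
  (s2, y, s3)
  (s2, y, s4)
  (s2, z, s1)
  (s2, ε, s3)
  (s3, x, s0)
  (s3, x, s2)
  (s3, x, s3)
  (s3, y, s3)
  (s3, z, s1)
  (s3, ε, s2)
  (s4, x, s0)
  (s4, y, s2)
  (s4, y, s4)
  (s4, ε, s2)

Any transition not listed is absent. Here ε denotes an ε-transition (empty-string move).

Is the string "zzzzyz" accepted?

No

Start in {s0}.
Read 'z': {s0} → {s0}.
Read 'z': {s0} → {s0}.
Read 'z': {s0} → {s0}.
Read 'z': {s0} → {s0}.
Read 'y': {s0} → {s2, s3}.
Read 'z': {s2, s3} → {s1}.
The final set {s1} contains no accepting state.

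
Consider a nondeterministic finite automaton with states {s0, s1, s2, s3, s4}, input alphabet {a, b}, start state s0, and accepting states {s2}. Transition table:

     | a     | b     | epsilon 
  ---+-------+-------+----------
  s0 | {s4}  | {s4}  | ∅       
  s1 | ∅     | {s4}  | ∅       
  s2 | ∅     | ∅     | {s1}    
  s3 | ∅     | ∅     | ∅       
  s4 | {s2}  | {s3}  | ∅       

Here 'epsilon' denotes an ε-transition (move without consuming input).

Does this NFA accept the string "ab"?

Start in {s0}.
Read 'a': {s0} → {s4}.
Read 'b': {s4} → {s3}.
The final set {s3} contains no accepting state.

No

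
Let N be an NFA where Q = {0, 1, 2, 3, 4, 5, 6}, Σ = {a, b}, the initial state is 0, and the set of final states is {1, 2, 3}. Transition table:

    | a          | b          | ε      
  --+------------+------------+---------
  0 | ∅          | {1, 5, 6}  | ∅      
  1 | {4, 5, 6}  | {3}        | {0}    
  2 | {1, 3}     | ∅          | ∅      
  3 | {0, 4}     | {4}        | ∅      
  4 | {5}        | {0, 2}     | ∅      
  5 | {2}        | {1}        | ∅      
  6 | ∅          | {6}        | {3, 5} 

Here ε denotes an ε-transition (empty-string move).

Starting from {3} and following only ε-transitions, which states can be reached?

{3}

Begin with {3}.
No ε-moves leave this set, so the closure equals the set itself.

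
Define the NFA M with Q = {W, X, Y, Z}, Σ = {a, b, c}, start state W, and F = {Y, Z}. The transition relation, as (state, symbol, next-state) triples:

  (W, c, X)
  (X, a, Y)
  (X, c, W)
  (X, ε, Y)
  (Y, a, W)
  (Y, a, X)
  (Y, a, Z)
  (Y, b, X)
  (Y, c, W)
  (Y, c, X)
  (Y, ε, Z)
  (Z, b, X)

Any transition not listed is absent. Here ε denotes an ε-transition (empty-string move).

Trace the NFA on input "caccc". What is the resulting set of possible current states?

Start in {W}.
Read 'c': W→{X}; union {X}; ε-closure = {X, Y, Z}.
Read 'a': X→{Y}, Y→{W, X, Z}, Z→∅; now {W, X, Y, Z}.
Read 'c': W→{X}, X→{W}, Y→{W, X}, Z→∅; union {W, X}; ε-closure = {W, X, Y, Z}.
Read 'c': W→{X}, X→{W}, Y→{W, X}, Z→∅; union {W, X}; ε-closure = {W, X, Y, Z}.
Read 'c': W→{X}, X→{W}, Y→{W, X}, Z→∅; union {W, X}; ε-closure = {W, X, Y, Z}.

{W, X, Y, Z}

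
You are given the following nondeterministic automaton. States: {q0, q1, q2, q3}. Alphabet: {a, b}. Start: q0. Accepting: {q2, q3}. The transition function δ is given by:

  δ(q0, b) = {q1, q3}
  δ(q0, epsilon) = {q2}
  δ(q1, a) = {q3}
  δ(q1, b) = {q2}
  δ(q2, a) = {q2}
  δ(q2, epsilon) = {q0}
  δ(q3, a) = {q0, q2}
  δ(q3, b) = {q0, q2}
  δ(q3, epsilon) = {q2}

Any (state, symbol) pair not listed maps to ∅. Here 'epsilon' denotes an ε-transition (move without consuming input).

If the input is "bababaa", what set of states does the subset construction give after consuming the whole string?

Start: ε-closure({q0}) = {q0, q2}.
Read 'b': q0→{q1, q3}, q2→∅; union {q1, q3}; ε-closure = {q0, q1, q2, q3}.
Read 'a': q0→∅, q1→{q3}, q2→{q2}, q3→{q0, q2}; now {q0, q2, q3}.
Read 'b': q0→{q1, q3}, q2→∅, q3→{q0, q2}; now {q0, q1, q2, q3}.
Read 'a': q0→∅, q1→{q3}, q2→{q2}, q3→{q0, q2}; now {q0, q2, q3}.
Read 'b': q0→{q1, q3}, q2→∅, q3→{q0, q2}; now {q0, q1, q2, q3}.
Read 'a': q0→∅, q1→{q3}, q2→{q2}, q3→{q0, q2}; now {q0, q2, q3}.
Read 'a': q0→∅, q2→{q2}, q3→{q0, q2}; now {q0, q2}.

{q0, q2}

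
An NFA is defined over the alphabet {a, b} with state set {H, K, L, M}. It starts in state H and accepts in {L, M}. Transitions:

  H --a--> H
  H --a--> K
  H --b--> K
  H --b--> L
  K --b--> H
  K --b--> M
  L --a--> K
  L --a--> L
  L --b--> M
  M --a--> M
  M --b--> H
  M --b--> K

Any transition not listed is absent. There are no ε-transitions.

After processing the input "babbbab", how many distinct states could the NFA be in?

4

Start in {H}.
Read 'b': H→{K, L}; now {K, L}.
Read 'a': K→∅, L→{K, L}; now {K, L}.
Read 'b': K→{H, M}, L→{M}; now {H, M}.
Read 'b': H→{K, L}, M→{H, K}; now {H, K, L}.
Read 'b': H→{K, L}, K→{H, M}, L→{M}; now {H, K, L, M}.
Read 'a': H→{H, K}, K→∅, L→{K, L}, M→{M}; now {H, K, L, M}.
Read 'b': H→{K, L}, K→{H, M}, L→{M}, M→{H, K}; now {H, K, L, M}.
That set has 4 states.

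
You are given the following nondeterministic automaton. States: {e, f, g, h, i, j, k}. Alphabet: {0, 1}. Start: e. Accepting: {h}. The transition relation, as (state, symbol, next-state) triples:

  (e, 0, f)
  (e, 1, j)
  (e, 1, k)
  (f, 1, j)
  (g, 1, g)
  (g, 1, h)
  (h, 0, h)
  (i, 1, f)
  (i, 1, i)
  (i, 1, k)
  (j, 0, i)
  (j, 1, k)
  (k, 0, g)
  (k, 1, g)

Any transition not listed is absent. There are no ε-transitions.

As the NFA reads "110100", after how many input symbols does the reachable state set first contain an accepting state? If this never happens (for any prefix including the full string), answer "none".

4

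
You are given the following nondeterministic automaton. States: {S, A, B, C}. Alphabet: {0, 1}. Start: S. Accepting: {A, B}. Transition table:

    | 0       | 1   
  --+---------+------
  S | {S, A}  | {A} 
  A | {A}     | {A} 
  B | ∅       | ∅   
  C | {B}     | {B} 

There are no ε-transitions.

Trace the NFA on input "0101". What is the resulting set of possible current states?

{A}

Start in {S}.
Read '0': S→{S, A}; now {S, A}.
Read '1': S→{A}, A→{A}; now {A}.
Read '0': A→{A}; now {A}.
Read '1': A→{A}; now {A}.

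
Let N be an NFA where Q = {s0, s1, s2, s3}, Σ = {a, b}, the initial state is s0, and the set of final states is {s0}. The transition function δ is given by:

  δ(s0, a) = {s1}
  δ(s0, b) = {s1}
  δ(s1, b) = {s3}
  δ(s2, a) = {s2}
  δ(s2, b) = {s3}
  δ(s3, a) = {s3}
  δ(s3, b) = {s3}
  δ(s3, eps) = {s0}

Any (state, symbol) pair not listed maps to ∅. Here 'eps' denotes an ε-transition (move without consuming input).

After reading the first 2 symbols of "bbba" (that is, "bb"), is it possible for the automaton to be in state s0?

Yes

Start in {s0}.
Read 'b': {s0} → {s1}.
Read 'b': {s1} → {s0, s3}.
State s0 is in {s0, s3}.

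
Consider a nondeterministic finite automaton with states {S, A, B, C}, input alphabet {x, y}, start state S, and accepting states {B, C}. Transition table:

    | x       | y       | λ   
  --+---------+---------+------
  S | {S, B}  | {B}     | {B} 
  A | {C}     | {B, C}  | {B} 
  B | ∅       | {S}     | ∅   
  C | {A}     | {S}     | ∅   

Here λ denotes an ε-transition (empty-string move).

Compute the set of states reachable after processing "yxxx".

{S, B}

Start: ε-closure({S}) = {S, B}.
Read 'y': {S, B} → {S, B}.
Read 'x': {S, B} → {S, B}.
Read 'x': {S, B} → {S, B}.
Read 'x': {S, B} → {S, B}.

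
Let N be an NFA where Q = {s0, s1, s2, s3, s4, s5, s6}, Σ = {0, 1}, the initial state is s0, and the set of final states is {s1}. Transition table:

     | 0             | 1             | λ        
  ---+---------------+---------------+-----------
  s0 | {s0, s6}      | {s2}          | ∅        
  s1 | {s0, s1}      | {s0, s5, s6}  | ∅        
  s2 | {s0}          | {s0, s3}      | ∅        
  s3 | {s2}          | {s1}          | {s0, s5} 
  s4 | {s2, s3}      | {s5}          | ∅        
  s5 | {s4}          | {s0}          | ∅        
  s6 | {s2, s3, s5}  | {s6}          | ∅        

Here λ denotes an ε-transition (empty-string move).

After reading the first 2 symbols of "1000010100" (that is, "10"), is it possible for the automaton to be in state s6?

Start in {s0}.
Read '1': s0→{s2}; now {s2}.
Read '0': s2→{s0}; now {s0}.
State s6 is not in {s0}.

No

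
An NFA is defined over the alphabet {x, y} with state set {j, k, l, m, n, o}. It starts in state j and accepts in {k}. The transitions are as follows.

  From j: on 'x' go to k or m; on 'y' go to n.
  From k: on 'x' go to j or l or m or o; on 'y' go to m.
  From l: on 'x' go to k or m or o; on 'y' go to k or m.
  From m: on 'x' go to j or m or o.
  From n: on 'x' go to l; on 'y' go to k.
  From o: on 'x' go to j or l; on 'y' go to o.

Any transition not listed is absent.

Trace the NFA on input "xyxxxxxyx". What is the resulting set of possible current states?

{j, l, m, o}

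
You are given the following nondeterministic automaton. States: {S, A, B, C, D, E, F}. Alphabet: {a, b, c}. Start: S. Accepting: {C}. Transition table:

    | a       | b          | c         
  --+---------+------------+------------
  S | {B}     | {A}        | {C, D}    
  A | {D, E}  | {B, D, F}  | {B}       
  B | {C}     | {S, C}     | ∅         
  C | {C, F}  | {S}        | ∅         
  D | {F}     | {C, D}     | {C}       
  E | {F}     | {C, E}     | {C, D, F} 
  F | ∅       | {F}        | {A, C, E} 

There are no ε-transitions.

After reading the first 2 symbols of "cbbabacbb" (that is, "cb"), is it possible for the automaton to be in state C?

Yes

Start in {S}.
Read 'c': S→{C, D}; now {C, D}.
Read 'b': C→{S}, D→{C, D}; now {S, C, D}.
State C is in {S, C, D}.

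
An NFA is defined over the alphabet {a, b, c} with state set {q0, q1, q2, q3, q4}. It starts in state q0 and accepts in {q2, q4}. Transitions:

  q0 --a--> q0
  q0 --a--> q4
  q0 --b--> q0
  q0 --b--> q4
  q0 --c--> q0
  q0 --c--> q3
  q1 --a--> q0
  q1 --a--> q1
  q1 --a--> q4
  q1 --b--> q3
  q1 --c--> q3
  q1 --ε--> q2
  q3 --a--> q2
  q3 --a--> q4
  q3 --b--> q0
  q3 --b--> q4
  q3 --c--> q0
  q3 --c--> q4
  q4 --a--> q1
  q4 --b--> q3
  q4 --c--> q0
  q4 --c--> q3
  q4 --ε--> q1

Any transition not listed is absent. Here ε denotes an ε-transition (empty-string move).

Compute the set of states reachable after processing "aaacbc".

{q0, q3}

Start in {q0}.
Read 'a': {q0} → {q0, q1, q2, q4}.
Read 'a': {q0, q1, q2, q4} → {q0, q1, q2, q4}.
Read 'a': {q0, q1, q2, q4} → {q0, q1, q2, q4}.
Read 'c': {q0, q1, q2, q4} → {q0, q3}.
Read 'b': {q0, q3} → {q0, q1, q2, q4}.
Read 'c': {q0, q1, q2, q4} → {q0, q3}.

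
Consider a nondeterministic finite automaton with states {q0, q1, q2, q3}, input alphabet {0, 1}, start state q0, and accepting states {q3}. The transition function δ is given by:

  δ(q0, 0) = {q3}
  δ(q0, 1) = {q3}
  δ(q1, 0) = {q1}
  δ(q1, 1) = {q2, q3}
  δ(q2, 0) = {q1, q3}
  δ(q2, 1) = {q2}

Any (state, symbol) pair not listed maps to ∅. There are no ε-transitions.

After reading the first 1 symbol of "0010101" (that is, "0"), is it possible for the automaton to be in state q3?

Yes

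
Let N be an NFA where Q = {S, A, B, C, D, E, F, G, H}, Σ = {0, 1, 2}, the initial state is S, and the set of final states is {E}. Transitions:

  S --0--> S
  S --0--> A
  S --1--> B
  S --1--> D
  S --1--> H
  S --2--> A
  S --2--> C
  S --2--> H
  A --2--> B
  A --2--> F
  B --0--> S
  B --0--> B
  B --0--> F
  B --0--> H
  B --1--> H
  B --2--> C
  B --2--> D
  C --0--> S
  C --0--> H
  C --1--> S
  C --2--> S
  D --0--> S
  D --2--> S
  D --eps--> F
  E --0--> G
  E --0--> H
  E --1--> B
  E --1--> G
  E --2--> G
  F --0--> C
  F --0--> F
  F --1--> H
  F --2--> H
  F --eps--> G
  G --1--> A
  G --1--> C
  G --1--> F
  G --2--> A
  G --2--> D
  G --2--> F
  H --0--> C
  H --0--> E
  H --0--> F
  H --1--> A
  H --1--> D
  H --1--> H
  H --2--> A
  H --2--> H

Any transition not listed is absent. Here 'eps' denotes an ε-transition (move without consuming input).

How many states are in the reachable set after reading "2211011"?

Start in {S}.
Read '2': S→{A, C, H}; now {A, C, H}.
Read '2': A→{B, F}, C→{S}, H→{A, H}; union {S, A, B, F, H}; ε-closure = {S, A, B, F, G, H}.
Read '1': S→{B, D, H}, A→∅, B→{H}, F→{H}, G→{A, C, F}, H→{A, D, H}; union {A, B, C, D, F, H}; ε-closure = {A, B, C, D, F, G, H}.
Read '1': A→∅, B→{H}, C→{S}, D→∅, F→{H}, G→{A, C, F}, H→{A, D, H}; union {S, A, C, D, F, H}; ε-closure = {S, A, C, D, F, G, H}.
Read '0': S→{S, A}, A→∅, C→{S, H}, D→{S}, F→{C, F}, G→∅, H→{C, E, F}; union {S, A, C, E, F, H}; ε-closure = {S, A, C, E, F, G, H}.
Read '1': S→{B, D, H}, A→∅, C→{S}, E→{B, G}, F→{H}, G→{A, C, F}, H→{A, D, H}; now {S, A, B, C, D, F, G, H}.
Read '1': S→{B, D, H}, A→∅, B→{H}, C→{S}, D→∅, F→{H}, G→{A, C, F}, H→{A, D, H}; union {S, A, B, C, D, F, H}; ε-closure = {S, A, B, C, D, F, G, H}.
That set has 8 states.

8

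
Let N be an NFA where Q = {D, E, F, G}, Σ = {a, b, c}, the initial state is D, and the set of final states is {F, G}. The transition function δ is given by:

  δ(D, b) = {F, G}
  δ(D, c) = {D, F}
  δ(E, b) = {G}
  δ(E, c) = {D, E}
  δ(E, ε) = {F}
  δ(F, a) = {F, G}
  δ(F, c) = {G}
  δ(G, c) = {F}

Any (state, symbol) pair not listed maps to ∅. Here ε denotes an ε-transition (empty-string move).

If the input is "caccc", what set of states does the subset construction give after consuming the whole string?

{F, G}

Start in {D}.
Read 'c': D→{D, F}; now {D, F}.
Read 'a': D→∅, F→{F, G}; now {F, G}.
Read 'c': F→{G}, G→{F}; now {F, G}.
Read 'c': F→{G}, G→{F}; now {F, G}.
Read 'c': F→{G}, G→{F}; now {F, G}.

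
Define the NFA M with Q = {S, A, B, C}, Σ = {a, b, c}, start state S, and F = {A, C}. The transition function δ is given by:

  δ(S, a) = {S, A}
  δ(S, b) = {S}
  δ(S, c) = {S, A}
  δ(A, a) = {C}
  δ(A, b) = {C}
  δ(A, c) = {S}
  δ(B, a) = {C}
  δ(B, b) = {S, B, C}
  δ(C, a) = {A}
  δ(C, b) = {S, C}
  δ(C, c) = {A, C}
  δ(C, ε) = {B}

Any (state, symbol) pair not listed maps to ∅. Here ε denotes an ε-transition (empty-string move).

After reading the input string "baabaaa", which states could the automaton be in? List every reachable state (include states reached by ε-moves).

{S, A, B, C}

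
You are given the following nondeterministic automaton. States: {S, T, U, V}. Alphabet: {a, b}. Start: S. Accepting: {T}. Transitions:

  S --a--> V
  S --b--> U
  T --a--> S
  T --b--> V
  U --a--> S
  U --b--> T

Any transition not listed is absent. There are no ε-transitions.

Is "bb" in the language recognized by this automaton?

Start in {S}.
Read 'b': {S} → {U}.
Read 'b': {U} → {T}.
The final set {T} contains the accepting state T.

Yes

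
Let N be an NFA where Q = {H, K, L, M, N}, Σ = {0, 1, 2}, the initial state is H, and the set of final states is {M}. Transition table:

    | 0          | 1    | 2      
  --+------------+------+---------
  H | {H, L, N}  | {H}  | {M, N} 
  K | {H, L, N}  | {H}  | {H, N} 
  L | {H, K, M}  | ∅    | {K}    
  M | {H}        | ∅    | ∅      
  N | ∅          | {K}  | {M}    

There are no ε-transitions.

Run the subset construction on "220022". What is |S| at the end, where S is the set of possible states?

3

Start in {H}.
Read '2': H→{M, N}; now {M, N}.
Read '2': M→∅, N→{M}; now {M}.
Read '0': M→{H}; now {H}.
Read '0': H→{H, L, N}; now {H, L, N}.
Read '2': H→{M, N}, L→{K}, N→{M}; now {K, M, N}.
Read '2': K→{H, N}, M→∅, N→{M}; now {H, M, N}.
That set has 3 states.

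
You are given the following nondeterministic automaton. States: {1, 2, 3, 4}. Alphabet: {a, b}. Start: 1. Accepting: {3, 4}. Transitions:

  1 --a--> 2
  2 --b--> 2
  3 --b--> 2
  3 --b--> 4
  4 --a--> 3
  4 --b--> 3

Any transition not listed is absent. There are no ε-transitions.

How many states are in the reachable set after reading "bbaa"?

0

Start in {1}.
Read 'b': 1→∅; now ∅.
The set is empty and remains empty for the remaining 3 symbols.
That set has 0 states.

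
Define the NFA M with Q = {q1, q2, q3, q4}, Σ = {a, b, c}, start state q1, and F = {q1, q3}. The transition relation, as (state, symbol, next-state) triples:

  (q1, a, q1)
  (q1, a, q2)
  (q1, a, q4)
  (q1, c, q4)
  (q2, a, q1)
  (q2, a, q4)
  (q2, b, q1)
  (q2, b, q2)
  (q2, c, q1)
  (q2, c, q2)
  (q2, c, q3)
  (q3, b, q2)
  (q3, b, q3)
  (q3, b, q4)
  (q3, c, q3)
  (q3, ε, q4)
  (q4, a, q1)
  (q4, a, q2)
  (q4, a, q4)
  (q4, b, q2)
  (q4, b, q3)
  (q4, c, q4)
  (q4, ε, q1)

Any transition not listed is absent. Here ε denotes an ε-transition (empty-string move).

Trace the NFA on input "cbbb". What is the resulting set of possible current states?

Start in {q1}.
Read 'c': q1→{q4}; union {q4}; ε-closure = {q1, q4}.
Read 'b': q1→∅, q4→{q2, q3}; union {q2, q3}; ε-closure = {q1, q2, q3, q4}.
Read 'b': q1→∅, q2→{q1, q2}, q3→{q2, q3, q4}, q4→{q2, q3}; now {q1, q2, q3, q4}.
Read 'b': q1→∅, q2→{q1, q2}, q3→{q2, q3, q4}, q4→{q2, q3}; now {q1, q2, q3, q4}.

{q1, q2, q3, q4}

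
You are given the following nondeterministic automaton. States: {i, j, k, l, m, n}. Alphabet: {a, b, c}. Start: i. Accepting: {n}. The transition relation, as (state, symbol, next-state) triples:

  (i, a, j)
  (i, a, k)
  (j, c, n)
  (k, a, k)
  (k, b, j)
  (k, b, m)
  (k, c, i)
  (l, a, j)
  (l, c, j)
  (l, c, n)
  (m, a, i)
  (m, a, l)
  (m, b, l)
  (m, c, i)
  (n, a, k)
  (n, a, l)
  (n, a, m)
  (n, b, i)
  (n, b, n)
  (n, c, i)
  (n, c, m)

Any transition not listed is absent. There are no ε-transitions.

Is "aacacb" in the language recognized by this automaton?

Yes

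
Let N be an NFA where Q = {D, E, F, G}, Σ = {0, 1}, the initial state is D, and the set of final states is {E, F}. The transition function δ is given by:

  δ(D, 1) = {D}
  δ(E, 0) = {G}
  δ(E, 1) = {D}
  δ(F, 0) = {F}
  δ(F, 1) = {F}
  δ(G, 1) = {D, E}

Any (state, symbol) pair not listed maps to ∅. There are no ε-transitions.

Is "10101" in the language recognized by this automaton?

No

Start in {D}.
Read '1': {D} → {D}.
Read '0': {D} → ∅.
The set is empty and remains empty for the remaining 3 symbols.
The final set ∅ contains no accepting state.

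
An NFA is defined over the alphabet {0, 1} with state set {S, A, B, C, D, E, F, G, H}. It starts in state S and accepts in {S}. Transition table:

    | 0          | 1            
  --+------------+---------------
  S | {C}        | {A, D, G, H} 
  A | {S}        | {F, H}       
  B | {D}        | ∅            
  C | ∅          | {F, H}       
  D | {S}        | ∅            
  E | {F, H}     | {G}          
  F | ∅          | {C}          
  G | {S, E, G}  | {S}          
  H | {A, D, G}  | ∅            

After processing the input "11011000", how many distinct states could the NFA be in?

8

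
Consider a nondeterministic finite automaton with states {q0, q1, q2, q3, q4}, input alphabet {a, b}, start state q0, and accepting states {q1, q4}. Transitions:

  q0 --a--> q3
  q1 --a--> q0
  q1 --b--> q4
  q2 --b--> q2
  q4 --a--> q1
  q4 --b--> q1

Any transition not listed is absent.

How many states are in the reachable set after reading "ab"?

Start in {q0}.
Read 'a': {q0} → {q3}.
Read 'b': {q3} → ∅.
That set has 0 states.

0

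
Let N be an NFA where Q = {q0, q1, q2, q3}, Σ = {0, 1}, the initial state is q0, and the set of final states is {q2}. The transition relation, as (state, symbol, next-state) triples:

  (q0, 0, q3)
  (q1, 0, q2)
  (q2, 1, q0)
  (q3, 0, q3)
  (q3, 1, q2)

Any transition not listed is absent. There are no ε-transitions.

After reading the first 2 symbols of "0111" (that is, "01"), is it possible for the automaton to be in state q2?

Yes

Start in {q0}.
Read '0': {q0} → {q3}.
Read '1': {q3} → {q2}.
State q2 is in {q2}.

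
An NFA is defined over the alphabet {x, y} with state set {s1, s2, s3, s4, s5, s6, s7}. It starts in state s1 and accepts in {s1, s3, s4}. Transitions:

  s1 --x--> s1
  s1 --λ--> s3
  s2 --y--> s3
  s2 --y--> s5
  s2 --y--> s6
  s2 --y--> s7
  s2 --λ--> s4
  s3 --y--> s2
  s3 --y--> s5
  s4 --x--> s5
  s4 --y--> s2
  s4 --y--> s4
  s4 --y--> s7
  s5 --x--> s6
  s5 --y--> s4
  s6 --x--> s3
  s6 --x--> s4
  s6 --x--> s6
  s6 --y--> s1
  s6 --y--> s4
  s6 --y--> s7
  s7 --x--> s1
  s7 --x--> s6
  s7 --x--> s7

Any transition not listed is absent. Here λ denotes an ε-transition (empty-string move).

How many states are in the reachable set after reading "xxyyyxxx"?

Start: ε-closure({s1}) = {s1, s3}.
Read 'x': s1→{s1}, s3→∅; union {s1}; ε-closure = {s1, s3}.
Read 'x': s1→{s1}, s3→∅; union {s1}; ε-closure = {s1, s3}.
Read 'y': s1→∅, s3→{s2, s5}; union {s2, s5}; ε-closure = {s2, s4, s5}.
Read 'y': s2→{s3, s5, s6, s7}, s4→{s2, s4, s7}, s5→{s4}; now {s2, s3, s4, s5, s6, s7}.
Read 'y': s2→{s3, s5, s6, s7}, s3→{s2, s5}, s4→{s2, s4, s7}, s5→{s4}, s6→{s1, s4, s7}, s7→∅; now {s1, s2, s3, s4, s5, s6, s7}.
Read 'x': s1→{s1}, s2→∅, s3→∅, s4→{s5}, s5→{s6}, s6→{s3, s4, s6}, s7→{s1, s6, s7}; now {s1, s3, s4, s5, s6, s7}.
Read 'x': s1→{s1}, s3→∅, s4→{s5}, s5→{s6}, s6→{s3, s4, s6}, s7→{s1, s6, s7}; now {s1, s3, s4, s5, s6, s7}.
Read 'x': s1→{s1}, s3→∅, s4→{s5}, s5→{s6}, s6→{s3, s4, s6}, s7→{s1, s6, s7}; now {s1, s3, s4, s5, s6, s7}.
That set has 6 states.

6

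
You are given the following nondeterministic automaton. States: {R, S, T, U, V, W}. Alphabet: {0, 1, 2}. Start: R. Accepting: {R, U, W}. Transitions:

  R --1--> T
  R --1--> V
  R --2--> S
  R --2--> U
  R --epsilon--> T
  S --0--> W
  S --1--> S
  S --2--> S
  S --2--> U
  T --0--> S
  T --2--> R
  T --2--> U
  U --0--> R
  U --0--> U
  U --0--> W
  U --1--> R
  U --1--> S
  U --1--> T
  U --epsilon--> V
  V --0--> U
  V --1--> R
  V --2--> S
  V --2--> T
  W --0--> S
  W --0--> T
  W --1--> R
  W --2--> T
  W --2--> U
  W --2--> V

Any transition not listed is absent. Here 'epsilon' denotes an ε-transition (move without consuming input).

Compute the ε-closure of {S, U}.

Begin with {S, U}.
ε-move U → V; add V.

{S, U, V}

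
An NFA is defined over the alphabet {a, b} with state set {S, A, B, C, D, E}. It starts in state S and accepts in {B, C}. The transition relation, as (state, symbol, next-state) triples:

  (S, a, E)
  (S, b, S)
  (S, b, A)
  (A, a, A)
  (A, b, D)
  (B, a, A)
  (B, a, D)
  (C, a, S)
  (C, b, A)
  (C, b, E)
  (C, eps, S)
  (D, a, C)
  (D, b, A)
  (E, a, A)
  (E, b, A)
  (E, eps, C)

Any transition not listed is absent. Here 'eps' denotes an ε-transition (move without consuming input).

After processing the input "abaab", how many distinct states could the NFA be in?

Start in {S}.
Read 'a': S→{E}; union {E}; ε-closure = {S, C, E}.
Read 'b': S→{S, A}, C→{A, E}, E→{A}; union {S, A, E}; ε-closure = {S, A, C, E}.
Read 'a': S→{E}, A→{A}, C→{S}, E→{A}; union {S, A, E}; ε-closure = {S, A, C, E}.
Read 'a': S→{E}, A→{A}, C→{S}, E→{A}; union {S, A, E}; ε-closure = {S, A, C, E}.
Read 'b': S→{S, A}, A→{D}, C→{A, E}, E→{A}; union {S, A, D, E}; ε-closure = {S, A, C, D, E}.
That set has 5 states.

5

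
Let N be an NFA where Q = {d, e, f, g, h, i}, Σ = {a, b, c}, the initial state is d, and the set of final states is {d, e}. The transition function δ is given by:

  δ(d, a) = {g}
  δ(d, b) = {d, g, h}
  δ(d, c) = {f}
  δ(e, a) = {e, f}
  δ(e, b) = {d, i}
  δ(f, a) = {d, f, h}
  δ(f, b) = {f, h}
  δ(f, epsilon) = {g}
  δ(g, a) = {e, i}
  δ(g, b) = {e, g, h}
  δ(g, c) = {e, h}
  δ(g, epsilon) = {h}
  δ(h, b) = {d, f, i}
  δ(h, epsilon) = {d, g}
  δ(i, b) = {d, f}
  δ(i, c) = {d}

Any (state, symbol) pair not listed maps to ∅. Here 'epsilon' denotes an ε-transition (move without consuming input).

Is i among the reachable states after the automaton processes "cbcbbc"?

No

Start in {d}.
Read 'c': d→{f}; union {f}; ε-closure = {d, f, g, h}.
Read 'b': d→{d, g, h}, f→{f, h}, g→{e, g, h}, h→{d, f, i}; now {d, e, f, g, h, i}.
Read 'c': d→{f}, e→∅, f→∅, g→{e, h}, h→∅, i→{d}; union {d, e, f, h}; ε-closure = {d, e, f, g, h}.
Read 'b': d→{d, g, h}, e→{d, i}, f→{f, h}, g→{e, g, h}, h→{d, f, i}; now {d, e, f, g, h, i}.
Read 'b': d→{d, g, h}, e→{d, i}, f→{f, h}, g→{e, g, h}, h→{d, f, i}, i→{d, f}; now {d, e, f, g, h, i}.
Read 'c': d→{f}, e→∅, f→∅, g→{e, h}, h→∅, i→{d}; union {d, e, f, h}; ε-closure = {d, e, f, g, h}.
State i is not in {d, e, f, g, h}.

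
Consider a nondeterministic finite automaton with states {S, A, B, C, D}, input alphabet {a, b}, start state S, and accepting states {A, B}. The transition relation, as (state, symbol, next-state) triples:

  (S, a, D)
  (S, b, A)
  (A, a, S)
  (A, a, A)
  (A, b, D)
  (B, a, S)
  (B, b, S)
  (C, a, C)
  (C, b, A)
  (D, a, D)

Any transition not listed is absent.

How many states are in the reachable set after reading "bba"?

1

Start in {S}.
Read 'b': S→{A}; now {A}.
Read 'b': A→{D}; now {D}.
Read 'a': D→{D}; now {D}.
That set has 1 state.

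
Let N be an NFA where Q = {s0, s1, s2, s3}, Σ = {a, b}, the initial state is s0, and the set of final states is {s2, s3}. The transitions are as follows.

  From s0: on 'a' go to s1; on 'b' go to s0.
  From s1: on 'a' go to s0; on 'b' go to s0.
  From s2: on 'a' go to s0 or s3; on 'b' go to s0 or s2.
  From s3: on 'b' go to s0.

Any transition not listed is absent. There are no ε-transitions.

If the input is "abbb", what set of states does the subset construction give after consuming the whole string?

Start in {s0}.
Read 'a': {s0} → {s1}.
Read 'b': {s1} → {s0}.
Read 'b': {s0} → {s0}.
Read 'b': {s0} → {s0}.

{s0}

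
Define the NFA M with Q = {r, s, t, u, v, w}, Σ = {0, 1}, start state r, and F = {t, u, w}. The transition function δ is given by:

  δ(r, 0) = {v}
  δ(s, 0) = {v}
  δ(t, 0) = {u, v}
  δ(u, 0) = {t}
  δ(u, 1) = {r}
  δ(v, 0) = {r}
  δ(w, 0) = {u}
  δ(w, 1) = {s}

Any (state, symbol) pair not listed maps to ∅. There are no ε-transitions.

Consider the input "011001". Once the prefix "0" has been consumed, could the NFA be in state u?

Start in {r}.
Read '0': {r} → {v}.
State u is not in {v}.

No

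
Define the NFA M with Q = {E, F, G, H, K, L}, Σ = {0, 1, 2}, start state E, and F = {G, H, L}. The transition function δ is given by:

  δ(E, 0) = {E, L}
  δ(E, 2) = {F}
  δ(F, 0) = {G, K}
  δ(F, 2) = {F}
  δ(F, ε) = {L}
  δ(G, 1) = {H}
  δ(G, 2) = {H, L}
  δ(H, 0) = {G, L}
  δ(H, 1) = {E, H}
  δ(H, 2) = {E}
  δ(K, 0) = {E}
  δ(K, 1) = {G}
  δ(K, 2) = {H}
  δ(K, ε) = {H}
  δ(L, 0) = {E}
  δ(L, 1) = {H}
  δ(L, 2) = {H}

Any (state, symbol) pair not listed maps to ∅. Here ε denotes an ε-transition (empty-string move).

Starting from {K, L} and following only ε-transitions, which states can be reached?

{H, K, L}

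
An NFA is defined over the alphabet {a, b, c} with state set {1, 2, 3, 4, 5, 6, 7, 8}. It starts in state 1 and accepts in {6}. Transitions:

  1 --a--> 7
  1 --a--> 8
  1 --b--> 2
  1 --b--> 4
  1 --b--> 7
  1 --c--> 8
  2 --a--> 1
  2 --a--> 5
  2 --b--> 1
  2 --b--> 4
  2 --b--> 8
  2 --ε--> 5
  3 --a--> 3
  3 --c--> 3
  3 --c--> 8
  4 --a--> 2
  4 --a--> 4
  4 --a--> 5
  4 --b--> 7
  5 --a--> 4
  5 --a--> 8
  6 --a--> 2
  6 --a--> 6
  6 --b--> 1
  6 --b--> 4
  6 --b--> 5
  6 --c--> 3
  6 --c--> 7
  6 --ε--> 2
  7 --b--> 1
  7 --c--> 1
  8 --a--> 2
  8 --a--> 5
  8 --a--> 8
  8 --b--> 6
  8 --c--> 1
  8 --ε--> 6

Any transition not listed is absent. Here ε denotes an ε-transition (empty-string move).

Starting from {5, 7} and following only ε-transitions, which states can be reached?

{5, 7}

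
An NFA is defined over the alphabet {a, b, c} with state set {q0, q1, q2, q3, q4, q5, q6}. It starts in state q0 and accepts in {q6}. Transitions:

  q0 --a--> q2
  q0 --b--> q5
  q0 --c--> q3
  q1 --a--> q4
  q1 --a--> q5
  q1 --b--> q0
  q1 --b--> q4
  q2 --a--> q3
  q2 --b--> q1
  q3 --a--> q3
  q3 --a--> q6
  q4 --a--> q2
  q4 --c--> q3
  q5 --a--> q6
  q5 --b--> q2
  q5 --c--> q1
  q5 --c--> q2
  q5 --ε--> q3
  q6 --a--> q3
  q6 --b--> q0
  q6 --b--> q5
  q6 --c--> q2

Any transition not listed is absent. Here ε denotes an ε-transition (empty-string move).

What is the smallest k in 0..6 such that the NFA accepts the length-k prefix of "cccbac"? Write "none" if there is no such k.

Start in {q0}.
Read 'c': {q0} → {q3}.
Read 'c': {q3} → ∅.
The set is empty and remains empty for the remaining 4 symbols.
No reachable set along the way intersects F.

none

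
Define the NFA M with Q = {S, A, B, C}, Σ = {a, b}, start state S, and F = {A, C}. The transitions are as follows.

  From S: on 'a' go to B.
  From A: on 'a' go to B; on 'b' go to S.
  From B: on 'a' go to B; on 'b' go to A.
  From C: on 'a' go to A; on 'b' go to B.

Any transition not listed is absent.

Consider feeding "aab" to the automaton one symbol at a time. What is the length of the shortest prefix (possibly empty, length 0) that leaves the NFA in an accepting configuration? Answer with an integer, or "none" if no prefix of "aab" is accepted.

3

Start in {S}.
Read 'a': {S} → {B}.
Read 'a': {B} → {B}.
Read 'b': {B} → {A}.
None of the earlier sets intersect F, but {A} does.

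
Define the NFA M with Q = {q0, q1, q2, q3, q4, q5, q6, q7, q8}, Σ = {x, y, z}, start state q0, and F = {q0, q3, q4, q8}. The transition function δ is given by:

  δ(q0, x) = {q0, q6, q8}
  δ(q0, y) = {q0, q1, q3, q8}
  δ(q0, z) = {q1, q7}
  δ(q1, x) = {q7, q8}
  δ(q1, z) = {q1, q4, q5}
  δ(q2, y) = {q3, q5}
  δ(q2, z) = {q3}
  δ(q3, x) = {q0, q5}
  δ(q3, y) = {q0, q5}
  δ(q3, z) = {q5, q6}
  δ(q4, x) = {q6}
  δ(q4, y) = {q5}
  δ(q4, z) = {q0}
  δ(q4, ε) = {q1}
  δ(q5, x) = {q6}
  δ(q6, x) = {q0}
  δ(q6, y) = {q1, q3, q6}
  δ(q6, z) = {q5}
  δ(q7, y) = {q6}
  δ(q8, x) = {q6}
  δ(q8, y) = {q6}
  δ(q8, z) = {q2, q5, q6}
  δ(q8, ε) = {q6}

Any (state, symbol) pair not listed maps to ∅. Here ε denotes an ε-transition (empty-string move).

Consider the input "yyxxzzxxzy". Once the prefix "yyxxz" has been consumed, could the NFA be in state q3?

Start in {q0}.
Read 'y': q0→{q0, q1, q3, q8}; union {q0, q1, q3, q8}; ε-closure = {q0, q1, q3, q6, q8}.
Read 'y': q0→{q0, q1, q3, q8}, q1→∅, q3→{q0, q5}, q6→{q1, q3, q6}, q8→{q6}; now {q0, q1, q3, q5, q6, q8}.
Read 'x': q0→{q0, q6, q8}, q1→{q7, q8}, q3→{q0, q5}, q5→{q6}, q6→{q0}, q8→{q6}; now {q0, q5, q6, q7, q8}.
Read 'x': q0→{q0, q6, q8}, q5→{q6}, q6→{q0}, q7→∅, q8→{q6}; now {q0, q6, q8}.
Read 'z': q0→{q1, q7}, q6→{q5}, q8→{q2, q5, q6}; now {q1, q2, q5, q6, q7}.
State q3 is not in {q1, q2, q5, q6, q7}.

No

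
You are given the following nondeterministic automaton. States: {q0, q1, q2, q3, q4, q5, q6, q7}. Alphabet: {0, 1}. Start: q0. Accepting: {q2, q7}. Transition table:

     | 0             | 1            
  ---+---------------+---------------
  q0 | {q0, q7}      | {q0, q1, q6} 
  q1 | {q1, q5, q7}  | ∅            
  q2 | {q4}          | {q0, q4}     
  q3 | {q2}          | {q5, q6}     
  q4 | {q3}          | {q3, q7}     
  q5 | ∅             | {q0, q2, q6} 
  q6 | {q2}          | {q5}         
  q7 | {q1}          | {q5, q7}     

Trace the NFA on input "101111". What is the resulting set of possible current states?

Start in {q0}.
Read '1': {q0} → {q0, q1, q6}.
Read '0': {q0, q1, q6} → {q0, q1, q2, q5, q7}.
Read '1': {q0, q1, q2, q5, q7} → {q0, q1, q2, q4, q5, q6, q7}.
Read '1': {q0, q1, q2, q4, q5, q6, q7} → {q0, q1, q2, q3, q4, q5, q6, q7}.
Read '1': {q0, q1, q2, q3, q4, q5, q6, q7} → {q0, q1, q2, q3, q4, q5, q6, q7}.
Read '1': {q0, q1, q2, q3, q4, q5, q6, q7} → {q0, q1, q2, q3, q4, q5, q6, q7}.

{q0, q1, q2, q3, q4, q5, q6, q7}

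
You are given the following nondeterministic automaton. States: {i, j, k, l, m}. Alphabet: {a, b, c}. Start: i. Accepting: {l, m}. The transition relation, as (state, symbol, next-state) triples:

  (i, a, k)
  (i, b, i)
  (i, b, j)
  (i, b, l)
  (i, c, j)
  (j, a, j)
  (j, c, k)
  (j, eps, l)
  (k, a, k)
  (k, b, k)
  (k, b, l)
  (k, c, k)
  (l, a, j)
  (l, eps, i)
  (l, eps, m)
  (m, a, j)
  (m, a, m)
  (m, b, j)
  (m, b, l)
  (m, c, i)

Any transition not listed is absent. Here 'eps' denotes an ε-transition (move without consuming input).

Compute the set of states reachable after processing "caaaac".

{i, j, k, l, m}

Start in {i}.
Read 'c': i→{j}; union {j}; ε-closure = {i, j, l, m}.
Read 'a': i→{k}, j→{j}, l→{j}, m→{j, m}; union {j, k, m}; ε-closure = {i, j, k, l, m}.
Read 'a': i→{k}, j→{j}, k→{k}, l→{j}, m→{j, m}; union {j, k, m}; ε-closure = {i, j, k, l, m}.
Read 'a': i→{k}, j→{j}, k→{k}, l→{j}, m→{j, m}; union {j, k, m}; ε-closure = {i, j, k, l, m}.
Read 'a': i→{k}, j→{j}, k→{k}, l→{j}, m→{j, m}; union {j, k, m}; ε-closure = {i, j, k, l, m}.
Read 'c': i→{j}, j→{k}, k→{k}, l→∅, m→{i}; union {i, j, k}; ε-closure = {i, j, k, l, m}.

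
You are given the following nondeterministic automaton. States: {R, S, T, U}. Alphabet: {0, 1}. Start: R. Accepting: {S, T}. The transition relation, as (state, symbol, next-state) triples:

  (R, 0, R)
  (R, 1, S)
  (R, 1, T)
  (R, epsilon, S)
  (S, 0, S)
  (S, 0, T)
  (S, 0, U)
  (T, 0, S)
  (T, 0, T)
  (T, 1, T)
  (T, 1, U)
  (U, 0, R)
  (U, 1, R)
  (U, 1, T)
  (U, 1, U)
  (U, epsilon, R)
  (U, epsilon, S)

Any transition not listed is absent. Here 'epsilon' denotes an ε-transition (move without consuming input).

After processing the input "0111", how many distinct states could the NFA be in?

Start: ε-closure({R}) = {R, S}.
Read '0': {R, S} → {R, S, T, U}.
Read '1': {R, S, T, U} → {R, S, T, U}.
Read '1': {R, S, T, U} → {R, S, T, U}.
Read '1': {R, S, T, U} → {R, S, T, U}.
That set has 4 states.

4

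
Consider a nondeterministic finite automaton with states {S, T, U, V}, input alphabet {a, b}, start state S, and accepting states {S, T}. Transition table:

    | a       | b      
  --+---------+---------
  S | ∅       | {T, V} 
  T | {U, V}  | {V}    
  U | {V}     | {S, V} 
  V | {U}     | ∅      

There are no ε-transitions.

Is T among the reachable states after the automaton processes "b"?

Start in {S}.
Read 'b': S→{T, V}; now {T, V}.
State T is in {T, V}.

Yes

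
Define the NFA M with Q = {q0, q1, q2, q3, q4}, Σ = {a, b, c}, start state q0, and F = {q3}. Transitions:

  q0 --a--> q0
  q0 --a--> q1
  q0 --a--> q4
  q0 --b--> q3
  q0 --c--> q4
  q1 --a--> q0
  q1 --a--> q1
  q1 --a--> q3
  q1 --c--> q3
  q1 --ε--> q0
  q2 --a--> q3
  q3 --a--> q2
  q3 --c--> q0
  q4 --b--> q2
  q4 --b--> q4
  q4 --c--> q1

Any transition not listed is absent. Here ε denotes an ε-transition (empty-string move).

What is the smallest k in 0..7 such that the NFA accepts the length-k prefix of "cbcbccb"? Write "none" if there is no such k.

4

Start in {q0}.
Read 'c': q0→{q4}; now {q4}.
Read 'b': q4→{q2, q4}; now {q2, q4}.
Read 'c': q2→∅, q4→{q1}; union {q1}; ε-closure = {q0, q1}.
Read 'b': q0→{q3}, q1→∅; now {q3}.
None of the earlier sets intersect F, but {q3} does.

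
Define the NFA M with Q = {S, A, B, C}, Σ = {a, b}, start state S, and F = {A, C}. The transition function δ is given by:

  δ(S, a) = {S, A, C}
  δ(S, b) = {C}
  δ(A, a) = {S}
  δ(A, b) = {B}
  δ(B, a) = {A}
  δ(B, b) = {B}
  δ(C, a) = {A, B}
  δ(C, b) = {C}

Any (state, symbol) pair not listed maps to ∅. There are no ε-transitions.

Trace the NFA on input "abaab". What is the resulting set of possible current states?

{B, C}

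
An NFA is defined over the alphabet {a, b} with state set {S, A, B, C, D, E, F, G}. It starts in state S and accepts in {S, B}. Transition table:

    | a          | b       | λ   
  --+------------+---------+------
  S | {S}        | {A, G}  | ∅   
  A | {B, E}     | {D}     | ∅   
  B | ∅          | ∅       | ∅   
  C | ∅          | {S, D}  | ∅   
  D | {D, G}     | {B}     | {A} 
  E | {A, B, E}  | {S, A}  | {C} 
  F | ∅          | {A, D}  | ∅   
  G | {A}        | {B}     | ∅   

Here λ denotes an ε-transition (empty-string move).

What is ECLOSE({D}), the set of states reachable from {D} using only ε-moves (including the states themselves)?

Begin with {D}.
ε-move D → A; add A.

{A, D}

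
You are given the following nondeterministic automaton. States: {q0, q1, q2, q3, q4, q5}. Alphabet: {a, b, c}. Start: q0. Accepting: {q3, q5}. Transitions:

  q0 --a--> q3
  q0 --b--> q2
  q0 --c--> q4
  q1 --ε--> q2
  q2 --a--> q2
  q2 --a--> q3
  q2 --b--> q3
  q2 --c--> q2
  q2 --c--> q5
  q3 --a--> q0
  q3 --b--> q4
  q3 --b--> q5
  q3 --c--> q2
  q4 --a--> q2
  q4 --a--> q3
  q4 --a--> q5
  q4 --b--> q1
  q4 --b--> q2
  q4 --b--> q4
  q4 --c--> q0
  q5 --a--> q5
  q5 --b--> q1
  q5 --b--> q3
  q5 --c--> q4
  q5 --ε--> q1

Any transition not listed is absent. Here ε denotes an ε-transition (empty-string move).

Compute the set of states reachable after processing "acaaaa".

Start in {q0}.
Read 'a': q0→{q3}; now {q3}.
Read 'c': q3→{q2}; now {q2}.
Read 'a': q2→{q2, q3}; now {q2, q3}.
Read 'a': q2→{q2, q3}, q3→{q0}; now {q0, q2, q3}.
Read 'a': q0→{q3}, q2→{q2, q3}, q3→{q0}; now {q0, q2, q3}.
Read 'a': q0→{q3}, q2→{q2, q3}, q3→{q0}; now {q0, q2, q3}.

{q0, q2, q3}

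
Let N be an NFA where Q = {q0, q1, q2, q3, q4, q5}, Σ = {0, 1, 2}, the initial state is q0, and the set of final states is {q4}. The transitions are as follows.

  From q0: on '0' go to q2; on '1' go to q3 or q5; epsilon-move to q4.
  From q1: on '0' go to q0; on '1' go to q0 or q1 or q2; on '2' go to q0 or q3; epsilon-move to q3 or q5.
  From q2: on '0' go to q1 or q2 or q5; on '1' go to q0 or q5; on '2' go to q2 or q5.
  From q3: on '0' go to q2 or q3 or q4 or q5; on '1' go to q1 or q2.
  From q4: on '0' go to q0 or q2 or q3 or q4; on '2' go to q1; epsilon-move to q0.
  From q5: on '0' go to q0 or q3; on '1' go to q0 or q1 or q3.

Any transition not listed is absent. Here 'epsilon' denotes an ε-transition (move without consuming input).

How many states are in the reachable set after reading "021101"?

6

Start: ε-closure({q0}) = {q0, q4}.
Read '0': q0→{q2}, q4→{q0, q2, q3, q4}; now {q0, q2, q3, q4}.
Read '2': q0→∅, q2→{q2, q5}, q3→∅, q4→{q1}; union {q1, q2, q5}; ε-closure = {q1, q2, q3, q5}.
Read '1': q1→{q0, q1, q2}, q2→{q0, q5}, q3→{q1, q2}, q5→{q0, q1, q3}; union {q0, q1, q2, q3, q5}; ε-closure = {q0, q1, q2, q3, q4, q5}.
Read '1': q0→{q3, q5}, q1→{q0, q1, q2}, q2→{q0, q5}, q3→{q1, q2}, q4→∅, q5→{q0, q1, q3}; union {q0, q1, q2, q3, q5}; ε-closure = {q0, q1, q2, q3, q4, q5}.
Read '0': q0→{q2}, q1→{q0}, q2→{q1, q2, q5}, q3→{q2, q3, q4, q5}, q4→{q0, q2, q3, q4}, q5→{q0, q3}; now {q0, q1, q2, q3, q4, q5}.
Read '1': q0→{q3, q5}, q1→{q0, q1, q2}, q2→{q0, q5}, q3→{q1, q2}, q4→∅, q5→{q0, q1, q3}; union {q0, q1, q2, q3, q5}; ε-closure = {q0, q1, q2, q3, q4, q5}.
That set has 6 states.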